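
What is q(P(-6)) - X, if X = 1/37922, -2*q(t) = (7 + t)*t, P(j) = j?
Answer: 113765/37922 ≈ 3.0000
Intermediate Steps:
q(t) = -t*(7 + t)/2 (q(t) = -(7 + t)*t/2 = -t*(7 + t)/2)
X = 1/37922 ≈ 2.6370e-5
q(P(-6)) - X = -1/2*(-6)*(7 - 6) - 1*1/37922 = -1/2*(-6)*1 - 1/37922 = 3 - 1/37922 = 113765/37922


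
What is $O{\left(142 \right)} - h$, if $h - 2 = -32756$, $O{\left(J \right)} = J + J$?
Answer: $33038$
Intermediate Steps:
$O{\left(J \right)} = 2 J$
$h = -32754$ ($h = 2 - 32756 = -32754$)
$O{\left(142 \right)} - h = 2 \cdot 142 - -32754 = 284 + 32754 = 33038$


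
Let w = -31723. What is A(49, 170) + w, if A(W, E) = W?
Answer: -31674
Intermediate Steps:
A(49, 170) + w = 49 - 31723 = -31674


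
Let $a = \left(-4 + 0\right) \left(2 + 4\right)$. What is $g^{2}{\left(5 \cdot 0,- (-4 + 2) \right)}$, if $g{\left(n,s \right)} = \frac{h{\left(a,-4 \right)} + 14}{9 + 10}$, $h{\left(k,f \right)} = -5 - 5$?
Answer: $\frac{16}{361} \approx 0.044321$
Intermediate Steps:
$a = -24$ ($a = \left(-4\right) 6 = -24$)
$h{\left(k,f \right)} = -10$ ($h{\left(k,f \right)} = -5 - 5 = -10$)
$g{\left(n,s \right)} = \frac{4}{19}$ ($g{\left(n,s \right)} = \frac{-10 + 14}{9 + 10} = \frac{4}{19}$)
$g^{2}{\left(5 \cdot 0,- (-4 + 2) \right)} = \left(\frac{4}{19}\right)^{2} = \frac{16}{361}$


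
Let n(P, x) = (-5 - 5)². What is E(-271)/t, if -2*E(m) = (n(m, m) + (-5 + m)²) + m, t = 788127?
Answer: -25335/525418 ≈ -0.048219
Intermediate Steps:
n(P, x) = 100 (n(P, x) = (-10)² = 100)
E(m) = -50 - m/2 - (-5 + m)²/2 (E(m) = -((100 + (-5 + m)²) + m)/2 = -(100 + m + (-5 + m)²)/2 = -50 - m/2 - (-5 + m)²/2)
E(-271)/t = (-125/2 - ½*(-271)² + (9/2)*(-271))/788127 = (-125/2 - ½*73441 - 2439/2)*(1/788127) = (-125/2 - 73441/2 - 2439/2)*(1/788127) = -76005/2*1/788127 = -25335/525418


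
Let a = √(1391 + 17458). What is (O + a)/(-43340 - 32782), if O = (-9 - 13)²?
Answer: -242/38061 - √18849/76122 ≈ -0.0081618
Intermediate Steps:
O = 484 (O = (-22)² = 484)
a = √18849 ≈ 137.29
(O + a)/(-43340 - 32782) = (484 + √18849)/(-43340 - 32782) = (484 + √18849)/(-76122) = (484 + √18849)*(-1/76122) = -242/38061 - √18849/76122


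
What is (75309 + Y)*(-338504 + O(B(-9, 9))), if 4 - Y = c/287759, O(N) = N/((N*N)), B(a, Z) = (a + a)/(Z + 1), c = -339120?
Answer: -66025650096585667/2589831 ≈ -2.5494e+10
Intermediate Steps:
B(a, Z) = 2*a/(1 + Z) (B(a, Z) = (2*a)/(1 + Z) = 2*a/(1 + Z))
O(N) = 1/N (O(N) = N/(N**2) = N/N**2 = 1/N)
Y = 1490156/287759 (Y = 4 - (-339120)/287759 = 4 - 1*(-339120/287759) = 4 + 339120/287759 = 1490156/287759 ≈ 5.1785)
(75309 + Y)*(-338504 + O(B(-9, 9))) = (75309 + 1490156/287759)*(-338504 + 1/(2*(-9)/(1 + 9))) = 21672332687*(-338504 + 1/(2*(-9)/10))/287759 = 21672332687*(-338504 + 1/(2*(-9)*(1/10)))/287759 = 21672332687*(-338504 + 1/(-9/5))/287759 = 21672332687*(-338504 - 5/9)/287759 = (21672332687/287759)*(-3046541/9) = -66025650096585667/2589831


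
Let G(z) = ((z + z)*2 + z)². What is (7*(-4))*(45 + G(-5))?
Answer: -18760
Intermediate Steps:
G(z) = 25*z² (G(z) = ((2*z)*2 + z)² = (4*z + z)² = (5*z)² = 25*z²)
(7*(-4))*(45 + G(-5)) = (7*(-4))*(45 + 25*(-5)²) = -28*(45 + 25*25) = -28*(45 + 625) = -28*670 = -18760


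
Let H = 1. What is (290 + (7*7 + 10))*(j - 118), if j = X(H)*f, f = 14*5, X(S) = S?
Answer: -16752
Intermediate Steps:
f = 70
j = 70 (j = 1*70 = 70)
(290 + (7*7 + 10))*(j - 118) = (290 + (7*7 + 10))*(70 - 118) = (290 + (49 + 10))*(-48) = (290 + 59)*(-48) = 349*(-48) = -16752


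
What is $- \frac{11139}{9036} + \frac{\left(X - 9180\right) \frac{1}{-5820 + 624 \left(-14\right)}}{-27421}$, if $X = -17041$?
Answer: $- \frac{30876793330}{25046039769} \approx -1.2328$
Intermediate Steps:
$- \frac{11139}{9036} + \frac{\left(X - 9180\right) \frac{1}{-5820 + 624 \left(-14\right)}}{-27421} = - \frac{11139}{9036} + \frac{\left(-17041 - 9180\right) \frac{1}{-5820 + 624 \left(-14\right)}}{-27421} = \left(-11139\right) \frac{1}{9036} + - \frac{26221}{-5820 - 8736} \left(- \frac{1}{27421}\right) = - \frac{3713}{3012} + - \frac{26221}{-14556} \left(- \frac{1}{27421}\right) = - \frac{3713}{3012} + \left(-26221\right) \left(- \frac{1}{14556}\right) \left(- \frac{1}{27421}\right) = - \frac{3713}{3012} + \frac{26221}{14556} \left(- \frac{1}{27421}\right) = - \frac{3713}{3012} - \frac{26221}{399140076} = - \frac{30876793330}{25046039769}$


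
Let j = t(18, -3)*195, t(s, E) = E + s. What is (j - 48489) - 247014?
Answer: -292578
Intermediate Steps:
j = 2925 (j = (-3 + 18)*195 = 15*195 = 2925)
(j - 48489) - 247014 = (2925 - 48489) - 247014 = -45564 - 247014 = -292578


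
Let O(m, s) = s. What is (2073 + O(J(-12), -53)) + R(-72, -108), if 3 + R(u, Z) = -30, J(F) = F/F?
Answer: 1987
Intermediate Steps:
J(F) = 1
R(u, Z) = -33 (R(u, Z) = -3 - 30 = -33)
(2073 + O(J(-12), -53)) + R(-72, -108) = (2073 - 53) - 33 = 2020 - 33 = 1987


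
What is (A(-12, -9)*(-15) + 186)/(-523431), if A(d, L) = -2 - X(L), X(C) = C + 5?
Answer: -52/174477 ≈ -0.00029803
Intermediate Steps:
X(C) = 5 + C
A(d, L) = -7 - L (A(d, L) = -2 - (5 + L) = -2 + (-5 - L) = -7 - L)
(A(-12, -9)*(-15) + 186)/(-523431) = ((-7 - 1*(-9))*(-15) + 186)/(-523431) = ((-7 + 9)*(-15) + 186)*(-1/523431) = (2*(-15) + 186)*(-1/523431) = (-30 + 186)*(-1/523431) = 156*(-1/523431) = -52/174477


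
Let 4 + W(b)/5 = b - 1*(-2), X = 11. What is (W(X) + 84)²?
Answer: 16641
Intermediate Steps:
W(b) = -10 + 5*b (W(b) = -20 + 5*(b - 1*(-2)) = -20 + 5*(b + 2) = -20 + 5*(2 + b) = -20 + (10 + 5*b) = -10 + 5*b)
(W(X) + 84)² = ((-10 + 5*11) + 84)² = ((-10 + 55) + 84)² = (45 + 84)² = 129² = 16641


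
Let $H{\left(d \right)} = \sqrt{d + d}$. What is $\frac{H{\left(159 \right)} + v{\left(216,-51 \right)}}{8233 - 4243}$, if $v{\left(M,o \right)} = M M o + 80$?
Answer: $- \frac{1189688}{1995} + \frac{\sqrt{318}}{3990} \approx -596.33$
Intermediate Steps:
$H{\left(d \right)} = \sqrt{2} \sqrt{d}$ ($H{\left(d \right)} = \sqrt{2 d} = \sqrt{2} \sqrt{d}$)
$v{\left(M,o \right)} = 80 + o M^{2}$ ($v{\left(M,o \right)} = M^{2} o + 80 = o M^{2} + 80 = 80 + o M^{2}$)
$\frac{H{\left(159 \right)} + v{\left(216,-51 \right)}}{8233 - 4243} = \frac{\sqrt{2} \sqrt{159} + \left(80 - 51 \cdot 216^{2}\right)}{8233 - 4243} = \frac{\sqrt{318} + \left(80 - 2379456\right)}{3990} = \left(\sqrt{318} + \left(80 - 2379456\right)\right) \frac{1}{3990} = \left(\sqrt{318} - 2379376\right) \frac{1}{3990} = \left(-2379376 + \sqrt{318}\right) \frac{1}{3990} = - \frac{1189688}{1995} + \frac{\sqrt{318}}{3990}$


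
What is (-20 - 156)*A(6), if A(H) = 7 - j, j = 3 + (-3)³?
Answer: -5456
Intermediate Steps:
j = -24 (j = 3 - 27 = -24)
A(H) = 31 (A(H) = 7 - 1*(-24) = 7 + 24 = 31)
(-20 - 156)*A(6) = (-20 - 156)*31 = -176*31 = -5456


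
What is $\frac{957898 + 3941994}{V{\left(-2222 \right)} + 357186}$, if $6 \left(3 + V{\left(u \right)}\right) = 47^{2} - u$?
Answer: $\frac{9799784}{715843} \approx 13.69$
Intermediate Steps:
$V{\left(u \right)} = \frac{2191}{6} - \frac{u}{6}$ ($V{\left(u \right)} = -3 + \frac{47^{2} - u}{6} = -3 + \frac{2209 - u}{6} = -3 - \left(- \frac{2209}{6} + \frac{u}{6}\right) = \frac{2191}{6} - \frac{u}{6}$)
$\frac{957898 + 3941994}{V{\left(-2222 \right)} + 357186} = \frac{957898 + 3941994}{\left(\frac{2191}{6} - - \frac{1111}{3}\right) + 357186} = \frac{4899892}{\left(\frac{2191}{6} + \frac{1111}{3}\right) + 357186} = \frac{4899892}{\frac{1471}{2} + 357186} = \frac{4899892}{\frac{715843}{2}} = 4899892 \cdot \frac{2}{715843} = \frac{9799784}{715843}$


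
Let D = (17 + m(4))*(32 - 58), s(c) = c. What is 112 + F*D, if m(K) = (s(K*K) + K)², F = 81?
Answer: -878090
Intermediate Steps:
m(K) = (K + K²)² (m(K) = (K*K + K)² = (K² + K)² = (K + K²)²)
D = -10842 (D = (17 + 4²*(1 + 4)²)*(32 - 58) = (17 + 16*5²)*(-26) = (17 + 16*25)*(-26) = (17 + 400)*(-26) = 417*(-26) = -10842)
112 + F*D = 112 + 81*(-10842) = 112 - 878202 = -878090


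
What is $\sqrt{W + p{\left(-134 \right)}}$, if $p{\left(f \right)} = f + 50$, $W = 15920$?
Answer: $2 \sqrt{3959} \approx 125.84$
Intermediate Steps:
$p{\left(f \right)} = 50 + f$
$\sqrt{W + p{\left(-134 \right)}} = \sqrt{15920 + \left(50 - 134\right)} = \sqrt{15920 - 84} = \sqrt{15836} = 2 \sqrt{3959}$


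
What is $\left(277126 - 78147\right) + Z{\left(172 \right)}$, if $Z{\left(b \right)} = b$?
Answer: $199151$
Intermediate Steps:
$\left(277126 - 78147\right) + Z{\left(172 \right)} = \left(277126 - 78147\right) + 172 = 198979 + 172 = 199151$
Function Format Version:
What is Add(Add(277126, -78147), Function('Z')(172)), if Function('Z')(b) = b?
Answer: 199151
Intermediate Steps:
Add(Add(277126, -78147), Function('Z')(172)) = Add(Add(277126, -78147), 172) = Add(198979, 172) = 199151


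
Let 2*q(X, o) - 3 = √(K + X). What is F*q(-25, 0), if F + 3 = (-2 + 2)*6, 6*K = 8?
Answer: -9/2 - I*√213/2 ≈ -4.5 - 7.2973*I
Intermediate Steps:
K = 4/3 (K = (⅙)*8 = 4/3 ≈ 1.3333)
q(X, o) = 3/2 + √(4/3 + X)/2
F = -3 (F = -3 + (-2 + 2)*6 = -3 + 0*6 = -3 + 0 = -3)
F*q(-25, 0) = -3*(3/2 + √(12 + 9*(-25))/6) = -3*(3/2 + √(12 - 225)/6) = -3*(3/2 + √(-213)/6) = -3*(3/2 + (I*√213)/6) = -3*(3/2 + I*√213/6) = -9/2 - I*√213/2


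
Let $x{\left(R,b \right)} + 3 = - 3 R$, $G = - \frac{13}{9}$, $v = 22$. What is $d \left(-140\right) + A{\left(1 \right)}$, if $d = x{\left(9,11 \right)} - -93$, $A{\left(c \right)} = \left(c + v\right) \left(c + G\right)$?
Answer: $- \frac{79472}{9} \approx -8830.2$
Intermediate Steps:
$G = - \frac{13}{9}$ ($G = \left(-13\right) \frac{1}{9} = - \frac{13}{9} \approx -1.4444$)
$A{\left(c \right)} = \left(22 + c\right) \left(- \frac{13}{9} + c\right)$ ($A{\left(c \right)} = \left(c + 22\right) \left(c - \frac{13}{9}\right) = \left(22 + c\right) \left(- \frac{13}{9} + c\right)$)
$x{\left(R,b \right)} = -3 - 3 R$
$d = 63$ ($d = \left(-3 - 27\right) - -93 = \left(-3 - 27\right) + 93 = -30 + 93 = 63$)
$d \left(-140\right) + A{\left(1 \right)} = 63 \left(-140\right) + \left(- \frac{286}{9} + 1^{2} + \frac{185}{9} \cdot 1\right) = -8820 + \left(- \frac{286}{9} + 1 + \frac{185}{9}\right) = -8820 - \frac{92}{9} = - \frac{79472}{9}$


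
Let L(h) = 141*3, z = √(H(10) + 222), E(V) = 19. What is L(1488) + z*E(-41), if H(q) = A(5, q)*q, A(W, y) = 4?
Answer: 423 + 19*√262 ≈ 730.54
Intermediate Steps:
H(q) = 4*q
z = √262 (z = √(4*10 + 222) = √(40 + 222) = √262 ≈ 16.186)
L(h) = 423
L(1488) + z*E(-41) = 423 + √262*19 = 423 + 19*√262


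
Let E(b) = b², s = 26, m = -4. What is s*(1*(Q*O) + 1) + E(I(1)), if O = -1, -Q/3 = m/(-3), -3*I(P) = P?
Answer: 1171/9 ≈ 130.11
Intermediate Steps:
I(P) = -P/3
Q = -4 (Q = -(-12)/(-3) = -(-12)*(-1)/3 = -3*4/3 = -4)
s*(1*(Q*O) + 1) + E(I(1)) = 26*(1*(-4*(-1)) + 1) + (-⅓*1)² = 26*(1*4 + 1) + (-⅓)² = 26*(4 + 1) + ⅑ = 26*5 + ⅑ = 130 + ⅑ = 1171/9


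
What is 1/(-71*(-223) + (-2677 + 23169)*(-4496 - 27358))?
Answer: -1/652736335 ≈ -1.5320e-9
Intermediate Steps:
1/(-71*(-223) + (-2677 + 23169)*(-4496 - 27358)) = 1/(15833 + 20492*(-31854)) = 1/(15833 - 652752168) = 1/(-652736335) = -1/652736335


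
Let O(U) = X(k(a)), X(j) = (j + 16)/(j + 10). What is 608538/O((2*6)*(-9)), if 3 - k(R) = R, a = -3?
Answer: 4868304/11 ≈ 4.4257e+5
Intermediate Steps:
k(R) = 3 - R
X(j) = (16 + j)/(10 + j)
O(U) = 11/8 (O(U) = (16 + (3 - 1*(-3)))/(10 + (3 - 1*(-3))) = (16 + (3 + 3))/(10 + (3 + 3)) = (16 + 6)/(10 + 6) = 22/16 = (1/16)*22 = 11/8)
608538/O((2*6)*(-9)) = 608538/(11/8) = 608538*(8/11) = 4868304/11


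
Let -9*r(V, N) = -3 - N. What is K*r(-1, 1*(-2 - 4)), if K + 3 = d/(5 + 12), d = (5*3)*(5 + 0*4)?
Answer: -8/17 ≈ -0.47059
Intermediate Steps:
r(V, N) = ⅓ + N/9 (r(V, N) = -(-3 - N)/9 = ⅓ + N/9)
d = 75 (d = 15*(5 + 0) = 15*5 = 75)
K = 24/17 (K = -3 + 75/(5 + 12) = -3 + 75/17 = 24/17 ≈ 1.4118)
K*r(-1, 1*(-2 - 4)) = 24*(⅓ + (1*(-2 - 4))/9)/17 = 24*(⅓ + (1*(-6))/9)/17 = 24*(⅓ + (⅑)*(-6))/17 = 24*(⅓ - ⅔)/17 = (24/17)*(-⅓) = -8/17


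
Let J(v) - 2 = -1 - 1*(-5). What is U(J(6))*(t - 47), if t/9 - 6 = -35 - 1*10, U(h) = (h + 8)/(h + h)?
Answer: -1393/3 ≈ -464.33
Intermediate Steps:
J(v) = 6 (J(v) = 2 + (-1 - 1*(-5)) = 2 + (-1 + 5) = 2 + 4 = 6)
U(h) = (8 + h)/(2*h) (U(h) = (8 + h)/((2*h)) = (8 + h)*(1/(2*h)) = (8 + h)/(2*h))
t = -351 (t = 54 + 9*(-35 - 1*10) = 54 + 9*(-35 - 10) = 54 + 9*(-45) = 54 - 405 = -351)
U(J(6))*(t - 47) = ((1/2)*(8 + 6)/6)*(-351 - 47) = ((1/2)*(1/6)*14)*(-398) = (7/6)*(-398) = -1393/3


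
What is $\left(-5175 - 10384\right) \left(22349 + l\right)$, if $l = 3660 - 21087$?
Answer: $-76581398$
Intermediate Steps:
$l = -17427$
$\left(-5175 - 10384\right) \left(22349 + l\right) = \left(-5175 - 10384\right) \left(22349 - 17427\right) = \left(-5175 - 10384\right) 4922 = \left(-15559\right) 4922 = -76581398$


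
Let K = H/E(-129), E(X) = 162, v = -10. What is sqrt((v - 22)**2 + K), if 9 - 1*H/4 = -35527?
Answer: 4*sqrt(9626)/9 ≈ 43.605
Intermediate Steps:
H = 142144 (H = 36 - 4*(-35527) = 36 + 142108 = 142144)
K = 71072/81 (K = 142144/162 = 142144*(1/162) = 71072/81 ≈ 877.43)
sqrt((v - 22)**2 + K) = sqrt((-10 - 22)**2 + 71072/81) = sqrt((-32)**2 + 71072/81) = sqrt(1024 + 71072/81) = sqrt(154016/81) = 4*sqrt(9626)/9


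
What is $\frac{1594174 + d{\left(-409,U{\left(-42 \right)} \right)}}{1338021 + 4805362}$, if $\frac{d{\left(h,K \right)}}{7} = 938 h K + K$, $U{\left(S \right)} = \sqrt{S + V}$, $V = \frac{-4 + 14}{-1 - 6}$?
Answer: $\frac{1594174}{6143383} - \frac{1534564 i \sqrt{133}}{6143383} \approx 0.25949 - 2.8807 i$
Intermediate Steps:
$V = - \frac{10}{7}$ ($V = \frac{10}{-7} = 10 \left(- \frac{1}{7}\right) = - \frac{10}{7} \approx -1.4286$)
$U{\left(S \right)} = \sqrt{- \frac{10}{7} + S}$ ($U{\left(S \right)} = \sqrt{S - \frac{10}{7}} = \sqrt{- \frac{10}{7} + S}$)
$d{\left(h,K \right)} = 7 K + 6566 K h$ ($d{\left(h,K \right)} = 7 \left(938 h K + K\right) = 7 \left(938 K h + K\right) = 7 \left(K + 938 K h\right) = 7 K + 6566 K h$)
$\frac{1594174 + d{\left(-409,U{\left(-42 \right)} \right)}}{1338021 + 4805362} = \frac{1594174 + 7 \frac{\sqrt{-70 + 49 \left(-42\right)}}{7} \left(1 + 938 \left(-409\right)\right)}{1338021 + 4805362} = \frac{1594174 + 7 \frac{\sqrt{-70 - 2058}}{7} \left(1 - 383642\right)}{6143383} = \left(1594174 + 7 \frac{\sqrt{-2128}}{7} \left(-383641\right)\right) \frac{1}{6143383} = \left(1594174 + 7 \frac{4 i \sqrt{133}}{7} \left(-383641\right)\right) \frac{1}{6143383} = \left(1594174 - 1534564 i \sqrt{133}\right) \frac{1}{6143383} = \frac{1594174}{6143383} - \frac{1534564 i \sqrt{133}}{6143383}$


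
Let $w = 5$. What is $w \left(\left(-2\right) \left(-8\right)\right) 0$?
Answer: $0$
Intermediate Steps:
$w \left(\left(-2\right) \left(-8\right)\right) 0 = 5 \left(\left(-2\right) \left(-8\right)\right) 0 = 5 \cdot 16 \cdot 0 = 80 \cdot 0 = 0$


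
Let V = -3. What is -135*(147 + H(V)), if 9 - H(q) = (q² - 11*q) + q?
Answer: -15795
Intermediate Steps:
H(q) = 9 - q² + 10*q (H(q) = 9 - ((q² - 11*q) + q) = 9 - (q² - 10*q) = 9 + (-q² + 10*q) = 9 - q² + 10*q)
-135*(147 + H(V)) = -135*(147 + (9 - 1*(-3)² + 10*(-3))) = -135*(147 + (9 - 1*9 - 30)) = -135*(147 + (9 - 9 - 30)) = -135*(147 - 30) = -135*117 = -15795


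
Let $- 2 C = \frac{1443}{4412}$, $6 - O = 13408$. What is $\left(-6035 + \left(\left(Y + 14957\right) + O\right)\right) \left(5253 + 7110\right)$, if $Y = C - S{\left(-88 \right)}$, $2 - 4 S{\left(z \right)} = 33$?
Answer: $- \frac{487900565451}{8824} \approx -5.5292 \cdot 10^{7}$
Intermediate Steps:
$O = -13402$ ($O = 6 - 13408 = -13402$)
$S{\left(z \right)} = - \frac{31}{4}$ ($S{\left(z \right)} = \frac{1}{2} - \frac{33}{4} = - \frac{31}{4}$)
$C = - \frac{1443}{8824}$ ($C = - \frac{1443 \cdot \frac{1}{4412}}{2} = \left(- \frac{1}{2}\right) \frac{1443}{4412} = - \frac{1443}{8824} \approx -0.16353$)
$Y = \frac{66943}{8824}$ ($Y = - \frac{1443}{8824} - - \frac{31}{4} = - \frac{1443}{8824} + \frac{31}{4} = \frac{66943}{8824} \approx 7.5865$)
$\left(-6035 + \left(\left(Y + 14957\right) + O\right)\right) \left(5253 + 7110\right) = \left(-6035 + \left(\left(\frac{66943}{8824} + 14957\right) - 13402\right)\right) \left(5253 + 7110\right) = \left(-6035 + \left(\frac{132047511}{8824} - 13402\right)\right) 12363 = \left(-6035 + \frac{13788263}{8824}\right) 12363 = \left(- \frac{39464577}{8824}\right) 12363 = - \frac{487900565451}{8824}$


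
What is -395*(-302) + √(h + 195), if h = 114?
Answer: 119290 + √309 ≈ 1.1931e+5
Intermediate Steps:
-395*(-302) + √(h + 195) = -395*(-302) + √(114 + 195) = 119290 + √309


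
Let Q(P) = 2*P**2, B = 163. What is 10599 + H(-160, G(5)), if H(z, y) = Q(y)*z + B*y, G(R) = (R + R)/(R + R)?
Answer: 10442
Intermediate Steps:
G(R) = 1 (G(R) = (2*R)/((2*R)) = (2*R)*(1/(2*R)) = 1)
H(z, y) = 163*y + 2*z*y**2 (H(z, y) = (2*y**2)*z + 163*y = 2*z*y**2 + 163*y = 163*y + 2*z*y**2)
10599 + H(-160, G(5)) = 10599 + 1*(163 + 2*1*(-160)) = 10599 + 1*(163 - 320) = 10599 + 1*(-157) = 10599 - 157 = 10442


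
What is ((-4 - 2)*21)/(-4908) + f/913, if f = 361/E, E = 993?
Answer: 19334087/741606162 ≈ 0.026071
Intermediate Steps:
f = 361/993 ≈ 0.36354
((-4 - 2)*21)/(-4908) + f/913 = ((-4 - 2)*21)/(-4908) + (361/993)/913 = -6*21*(-1/4908) + (361/993)*(1/913) = -126*(-1/4908) + 361/906609 = 21/818 + 361/906609 = 19334087/741606162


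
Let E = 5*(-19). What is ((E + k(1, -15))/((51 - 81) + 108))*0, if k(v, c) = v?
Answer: 0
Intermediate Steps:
E = -95
((E + k(1, -15))/((51 - 81) + 108))*0 = ((-95 + 1)/((51 - 81) + 108))*0 = -94/(-30 + 108)*0 = -94/78*0 = -94*1/78*0 = -47/39*0 = 0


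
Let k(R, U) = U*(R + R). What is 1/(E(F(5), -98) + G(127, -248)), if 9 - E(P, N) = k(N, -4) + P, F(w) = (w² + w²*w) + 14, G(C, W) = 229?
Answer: -1/710 ≈ -0.0014085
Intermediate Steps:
k(R, U) = 2*R*U (k(R, U) = U*(2*R) = 2*R*U)
F(w) = 14 + w² + w³ (F(w) = (w² + w³) + 14 = 14 + w² + w³)
E(P, N) = 9 - P + 8*N (E(P, N) = 9 - (2*N*(-4) + P) = 9 - (-8*N + P) = 9 - (P - 8*N) = 9 + (-P + 8*N) = 9 - P + 8*N)
1/(E(F(5), -98) + G(127, -248)) = 1/((9 - (14 + 5² + 5³) + 8*(-98)) + 229) = 1/((9 - (14 + 25 + 125) - 784) + 229) = 1/((9 - 1*164 - 784) + 229) = 1/((9 - 164 - 784) + 229) = 1/(-939 + 229) = 1/(-710) = -1/710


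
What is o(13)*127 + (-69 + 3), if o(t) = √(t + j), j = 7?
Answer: -66 + 254*√5 ≈ 501.96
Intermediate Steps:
o(t) = √(7 + t) (o(t) = √(t + 7) = √(7 + t))
o(13)*127 + (-69 + 3) = √(7 + 13)*127 + (-69 + 3) = √20*127 - 66 = (2*√5)*127 - 66 = 254*√5 - 66 = -66 + 254*√5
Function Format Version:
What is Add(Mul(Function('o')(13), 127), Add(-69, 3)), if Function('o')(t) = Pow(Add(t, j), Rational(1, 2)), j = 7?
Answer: Add(-66, Mul(254, Pow(5, Rational(1, 2)))) ≈ 501.96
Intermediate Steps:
Function('o')(t) = Pow(Add(7, t), Rational(1, 2)) (Function('o')(t) = Pow(Add(t, 7), Rational(1, 2)) = Pow(Add(7, t), Rational(1, 2)))
Add(Mul(Function('o')(13), 127), Add(-69, 3)) = Add(Mul(Pow(Add(7, 13), Rational(1, 2)), 127), Add(-69, 3)) = Add(Mul(Pow(20, Rational(1, 2)), 127), -66) = Add(Mul(Mul(2, Pow(5, Rational(1, 2))), 127), -66) = Add(Mul(254, Pow(5, Rational(1, 2))), -66) = Add(-66, Mul(254, Pow(5, Rational(1, 2))))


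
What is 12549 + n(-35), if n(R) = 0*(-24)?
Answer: 12549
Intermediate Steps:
n(R) = 0
12549 + n(-35) = 12549 + 0 = 12549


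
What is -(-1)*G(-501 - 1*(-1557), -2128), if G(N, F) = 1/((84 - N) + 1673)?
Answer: 1/701 ≈ 0.0014265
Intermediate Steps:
G(N, F) = 1/(1757 - N)
-(-1)*G(-501 - 1*(-1557), -2128) = -(-1)*(-1/(-1757 + (-501 - 1*(-1557)))) = -(-1)*(-1/(-1757 + (-501 + 1557))) = -(-1)*(-1/(-1757 + 1056)) = -(-1)*(-1/(-701)) = -(-1)*(-1*(-1/701)) = -(-1)/701 = -1*(-1/701) = 1/701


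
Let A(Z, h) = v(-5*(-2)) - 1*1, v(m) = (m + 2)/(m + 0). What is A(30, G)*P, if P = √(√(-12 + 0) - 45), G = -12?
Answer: √(-45 + 2*I*√3)/5 ≈ 0.051602 + 1.3426*I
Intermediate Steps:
v(m) = (2 + m)/m
A(Z, h) = ⅕ (A(Z, h) = (2 - 5*(-2))/((-5*(-2))) - 1*1 = (2 + 10)/10 - 1 = (⅒)*12 - 1 = 6/5 - 1 = ⅕)
P = √(-45 + 2*I*√3) (P = √(√(-12) - 45) = √(2*I*√3 - 45) = √(-45 + 2*I*√3) ≈ 0.25801 + 6.7132*I)
A(30, G)*P = √(-45 + 2*I*√3)/5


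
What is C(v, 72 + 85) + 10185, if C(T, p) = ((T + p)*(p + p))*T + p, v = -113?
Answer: -1550866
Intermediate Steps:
C(T, p) = p + 2*T*p*(T + p) (C(T, p) = ((T + p)*(2*p))*T + p = (2*p*(T + p))*T + p = 2*T*p*(T + p) + p = p + 2*T*p*(T + p))
C(v, 72 + 85) + 10185 = (72 + 85)*(1 + 2*(-113)² + 2*(-113)*(72 + 85)) + 10185 = 157*(1 + 2*12769 + 2*(-113)*157) + 10185 = 157*(1 + 25538 - 35482) + 10185 = 157*(-9943) + 10185 = -1561051 + 10185 = -1550866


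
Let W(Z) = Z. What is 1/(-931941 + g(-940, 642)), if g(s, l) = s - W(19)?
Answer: -1/932900 ≈ -1.0719e-6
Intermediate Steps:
g(s, l) = -19 + s (g(s, l) = s - 1*19 = s - 19 = -19 + s)
1/(-931941 + g(-940, 642)) = 1/(-931941 + (-19 - 940)) = 1/(-931941 - 959) = 1/(-932900) = -1/932900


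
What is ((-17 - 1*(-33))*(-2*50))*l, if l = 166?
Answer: -265600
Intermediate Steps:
((-17 - 1*(-33))*(-2*50))*l = ((-17 - 1*(-33))*(-2*50))*166 = ((-17 + 33)*(-100))*166 = (16*(-100))*166 = -1600*166 = -265600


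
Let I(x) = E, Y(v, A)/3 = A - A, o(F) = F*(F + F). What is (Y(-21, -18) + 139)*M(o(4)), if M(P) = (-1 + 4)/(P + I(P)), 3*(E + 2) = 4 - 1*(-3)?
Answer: 1251/97 ≈ 12.897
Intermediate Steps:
o(F) = 2*F**2 (o(F) = F*(2*F) = 2*F**2)
Y(v, A) = 0 (Y(v, A) = 3*(A - A) = 3*0 = 0)
E = 1/3 (E = -2 + (4 - 1*(-3))/3 = -2 + (4 + 3)/3 = -2 + (1/3)*7 = -2 + 7/3 = 1/3 ≈ 0.33333)
I(x) = 1/3
M(P) = 3/(1/3 + P) (M(P) = (-1 + 4)/(P + 1/3) = 3/(1/3 + P))
(Y(-21, -18) + 139)*M(o(4)) = (0 + 139)*(9/(1 + 3*(2*4**2))) = 139*(9/(1 + 3*(2*16))) = 139*(9/(1 + 3*32)) = 139*(9/(1 + 96)) = 139*(9/97) = 1251/97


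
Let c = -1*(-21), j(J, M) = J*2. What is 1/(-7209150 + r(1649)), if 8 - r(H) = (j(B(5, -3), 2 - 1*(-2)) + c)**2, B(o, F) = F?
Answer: -1/7209367 ≈ -1.3871e-7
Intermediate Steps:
j(J, M) = 2*J
c = 21
r(H) = -217 (r(H) = 8 - (2*(-3) + 21)**2 = 8 - (-6 + 21)**2 = 8 - 1*15**2 = 8 - 1*225 = 8 - 225 = -217)
1/(-7209150 + r(1649)) = 1/(-7209150 - 217) = 1/(-7209367) = -1/7209367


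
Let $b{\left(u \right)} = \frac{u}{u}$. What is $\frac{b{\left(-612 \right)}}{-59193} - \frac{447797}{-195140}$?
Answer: $\frac{26506252681}{11550922020} \approx 2.2947$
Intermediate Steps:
$b{\left(u \right)} = 1$
$\frac{b{\left(-612 \right)}}{-59193} - \frac{447797}{-195140} = 1 \frac{1}{-59193} - \frac{447797}{-195140} = 1 \left(- \frac{1}{59193}\right) - - \frac{447797}{195140} = - \frac{1}{59193} + \frac{447797}{195140} = \frac{26506252681}{11550922020}$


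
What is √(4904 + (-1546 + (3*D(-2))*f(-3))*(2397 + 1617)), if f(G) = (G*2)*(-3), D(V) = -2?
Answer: 2*I*√1658563 ≈ 2575.7*I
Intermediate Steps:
f(G) = -6*G (f(G) = (2*G)*(-3) = -6*G)
√(4904 + (-1546 + (3*D(-2))*f(-3))*(2397 + 1617)) = √(4904 + (-1546 + (3*(-2))*(-6*(-3)))*(2397 + 1617)) = √(4904 + (-1546 - 6*18)*4014) = √(4904 + (-1546 - 108)*4014) = √(4904 - 1654*4014) = √(4904 - 6639156) = √(-6634252) = 2*I*√1658563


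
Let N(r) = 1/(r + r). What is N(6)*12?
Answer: 1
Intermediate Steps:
N(r) = 1/(2*r)
N(6)*12 = ((1/2)/6)*12 = ((1/2)*(1/6))*12 = (1/12)*12 = 1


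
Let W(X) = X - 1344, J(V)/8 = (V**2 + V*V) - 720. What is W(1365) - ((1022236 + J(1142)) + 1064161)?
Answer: -22947240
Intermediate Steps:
J(V) = -5760 + 16*V**2 (J(V) = 8*((V**2 + V*V) - 720) = 8*((V**2 + V**2) - 720) = 8*(2*V**2 - 720) = 8*(-720 + 2*V**2) = -5760 + 16*V**2)
W(X) = -1344 + X
W(1365) - ((1022236 + J(1142)) + 1064161) = (-1344 + 1365) - ((1022236 + (-5760 + 16*1142**2)) + 1064161) = 21 - ((1022236 + (-5760 + 16*1304164)) + 1064161) = 21 - ((1022236 + (-5760 + 20866624)) + 1064161) = 21 - ((1022236 + 20860864) + 1064161) = 21 - (21883100 + 1064161) = 21 - 1*22947261 = 21 - 22947261 = -22947240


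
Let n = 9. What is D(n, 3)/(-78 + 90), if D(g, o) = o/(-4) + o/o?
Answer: 1/48 ≈ 0.020833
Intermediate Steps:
D(g, o) = 1 - o/4 (D(g, o) = o*(-¼) + 1 = -o/4 + 1 = 1 - o/4)
D(n, 3)/(-78 + 90) = (1 - ¼*3)/(-78 + 90) = (1 - ¾)/12 = (1/12)*(¼) = 1/48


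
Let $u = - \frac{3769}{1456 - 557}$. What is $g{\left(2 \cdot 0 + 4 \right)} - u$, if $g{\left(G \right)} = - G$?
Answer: $\frac{173}{899} \approx 0.19244$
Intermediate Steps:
$u = - \frac{3769}{899}$ ($u = - \frac{3769}{1456 - 557} = - \frac{3769}{899} \approx -4.1924$)
$g{\left(2 \cdot 0 + 4 \right)} - u = - (2 \cdot 0 + 4) - - \frac{3769}{899} = - (0 + 4) + \frac{3769}{899} = \left(-1\right) 4 + \frac{3769}{899} = -4 + \frac{3769}{899} = \frac{173}{899}$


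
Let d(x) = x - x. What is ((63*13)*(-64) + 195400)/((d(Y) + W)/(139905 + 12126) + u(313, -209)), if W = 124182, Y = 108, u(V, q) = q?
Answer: -7246000168/10550099 ≈ -686.82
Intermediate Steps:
d(x) = 0
((63*13)*(-64) + 195400)/((d(Y) + W)/(139905 + 12126) + u(313, -209)) = ((63*13)*(-64) + 195400)/((0 + 124182)/(139905 + 12126) - 209) = (819*(-64) + 195400)/(124182/152031 - 209) = (-52416 + 195400)/(124182*(1/152031) - 209) = 142984/(41394/50677 - 209) = 142984/(-10550099/50677) = 142984*(-50677/10550099) = -7246000168/10550099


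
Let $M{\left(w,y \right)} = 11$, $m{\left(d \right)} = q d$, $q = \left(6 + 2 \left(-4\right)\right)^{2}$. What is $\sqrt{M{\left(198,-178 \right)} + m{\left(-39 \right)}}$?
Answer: $i \sqrt{145} \approx 12.042 i$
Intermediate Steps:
$q = 4$ ($q = \left(6 - 8\right)^{2} = \left(-2\right)^{2} = 4$)
$m{\left(d \right)} = 4 d$
$\sqrt{M{\left(198,-178 \right)} + m{\left(-39 \right)}} = \sqrt{11 + 4 \left(-39\right)} = \sqrt{11 - 156} = \sqrt{-145} = i \sqrt{145}$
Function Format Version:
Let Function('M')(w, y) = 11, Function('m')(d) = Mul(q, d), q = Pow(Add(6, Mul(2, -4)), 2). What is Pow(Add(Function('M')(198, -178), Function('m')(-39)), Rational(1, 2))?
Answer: Mul(I, Pow(145, Rational(1, 2))) ≈ Mul(12.042, I)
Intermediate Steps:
q = 4 (q = Pow(Add(6, -8), 2) = Pow(-2, 2) = 4)
Function('m')(d) = Mul(4, d)
Pow(Add(Function('M')(198, -178), Function('m')(-39)), Rational(1, 2)) = Pow(Add(11, Mul(4, -39)), Rational(1, 2)) = Pow(Add(11, -156), Rational(1, 2)) = Pow(-145, Rational(1, 2)) = Mul(I, Pow(145, Rational(1, 2)))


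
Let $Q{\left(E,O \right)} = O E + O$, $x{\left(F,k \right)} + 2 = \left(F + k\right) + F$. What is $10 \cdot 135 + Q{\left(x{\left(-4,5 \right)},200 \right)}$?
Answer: $550$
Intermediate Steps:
$x{\left(F,k \right)} = -2 + k + 2 F$ ($x{\left(F,k \right)} = -2 + \left(\left(F + k\right) + F\right) = -2 + \left(k + 2 F\right) = -2 + k + 2 F$)
$Q{\left(E,O \right)} = O + E O$ ($Q{\left(E,O \right)} = E O + O = O + E O$)
$10 \cdot 135 + Q{\left(x{\left(-4,5 \right)},200 \right)} = 10 \cdot 135 + 200 \left(1 + \left(-2 + 5 + 2 \left(-4\right)\right)\right) = 1350 + 200 \left(1 - 5\right) = 1350 + 200 \left(-4\right) = 1350 - 800 = 550$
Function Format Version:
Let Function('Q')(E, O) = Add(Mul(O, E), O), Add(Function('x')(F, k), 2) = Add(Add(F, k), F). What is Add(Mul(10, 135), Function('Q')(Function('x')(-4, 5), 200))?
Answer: 550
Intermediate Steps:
Function('x')(F, k) = Add(-2, k, Mul(2, F)) (Function('x')(F, k) = Add(-2, Add(Add(F, k), F)) = Add(-2, Add(k, Mul(2, F))) = Add(-2, k, Mul(2, F)))
Function('Q')(E, O) = Add(O, Mul(E, O)) (Function('Q')(E, O) = Add(Mul(E, O), O) = Add(O, Mul(E, O)))
Add(Mul(10, 135), Function('Q')(Function('x')(-4, 5), 200)) = Add(Mul(10, 135), Mul(200, Add(1, Add(-2, 5, Mul(2, -4))))) = Add(1350, Mul(200, Add(1, Add(-2, 5, -8)))) = Add(1350, Mul(200, Add(1, -5))) = Add(1350, Mul(200, -4)) = Add(1350, -800) = 550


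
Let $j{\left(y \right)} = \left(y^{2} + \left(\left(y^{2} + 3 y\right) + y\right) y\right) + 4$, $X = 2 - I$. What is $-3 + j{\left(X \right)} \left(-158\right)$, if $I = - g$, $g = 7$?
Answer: $-179807$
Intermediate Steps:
$I = -7$ ($I = \left(-1\right) 7 = -7$)
$X = 9$ ($X = 2 - -7 = 2 + 7 = 9$)
$j{\left(y \right)} = 4 + y^{2} + y \left(y^{2} + 4 y\right)$ ($j{\left(y \right)} = \left(y^{2} + \left(y^{2} + 4 y\right) y\right) + 4 = \left(y^{2} + y \left(y^{2} + 4 y\right)\right) + 4 = 4 + y^{2} + y \left(y^{2} + 4 y\right)$)
$-3 + j{\left(X \right)} \left(-158\right) = -3 + \left(4 + 9^{3} + 5 \cdot 9^{2}\right) \left(-158\right) = -3 + \left(4 + 729 + 5 \cdot 81\right) \left(-158\right) = -3 + \left(4 + 729 + 405\right) \left(-158\right) = -3 + 1138 \left(-158\right) = -3 - 179804 = -179807$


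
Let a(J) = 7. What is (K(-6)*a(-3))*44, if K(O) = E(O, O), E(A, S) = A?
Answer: -1848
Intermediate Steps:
K(O) = O
(K(-6)*a(-3))*44 = -6*7*44 = -42*44 = -1848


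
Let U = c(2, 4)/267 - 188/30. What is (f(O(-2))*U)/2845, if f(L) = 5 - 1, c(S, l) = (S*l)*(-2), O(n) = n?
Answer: -33784/3798075 ≈ -0.0088950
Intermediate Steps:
c(S, l) = -2*S*l
f(L) = 4
U = -8446/1335 (U = -2*2*4/267 - 188/30 = -16*1/267 - 188*1/30 = -16/267 - 94/15 = -8446/1335 ≈ -6.3266)
(f(O(-2))*U)/2845 = (4*(-8446/1335))/2845 = -33784/1335*1/2845 = -33784/3798075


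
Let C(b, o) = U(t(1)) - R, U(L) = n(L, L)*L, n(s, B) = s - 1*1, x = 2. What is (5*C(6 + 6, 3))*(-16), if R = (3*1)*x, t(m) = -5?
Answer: -1920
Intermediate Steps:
n(s, B) = -1 + s (n(s, B) = s - 1 = -1 + s)
R = 6 (R = (3*1)*2 = 3*2 = 6)
U(L) = L*(-1 + L) (U(L) = (-1 + L)*L = L*(-1 + L))
C(b, o) = 24 (C(b, o) = -5*(-1 - 5) - 1*6 = -5*(-6) - 6 = 30 - 6 = 24)
(5*C(6 + 6, 3))*(-16) = (5*24)*(-16) = 120*(-16) = -1920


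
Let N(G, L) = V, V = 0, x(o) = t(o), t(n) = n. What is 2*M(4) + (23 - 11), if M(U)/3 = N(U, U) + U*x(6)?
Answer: 156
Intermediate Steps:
x(o) = o
N(G, L) = 0
M(U) = 18*U (M(U) = 3*(0 + U*6) = 3*(0 + 6*U) = 3*(6*U) = 18*U)
2*M(4) + (23 - 11) = 2*(18*4) + (23 - 11) = 2*72 + 12 = 144 + 12 = 156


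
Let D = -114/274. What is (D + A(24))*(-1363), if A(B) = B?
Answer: -4403853/137 ≈ -32145.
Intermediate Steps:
D = -57/137 (D = -114*1/274 = -57/137 ≈ -0.41606)
(D + A(24))*(-1363) = (-57/137 + 24)*(-1363) = (3231/137)*(-1363) = -4403853/137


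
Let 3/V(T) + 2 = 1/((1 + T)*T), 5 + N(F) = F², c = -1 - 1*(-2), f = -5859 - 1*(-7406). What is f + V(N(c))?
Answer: 35545/23 ≈ 1545.4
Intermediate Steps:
f = 1547 (f = -5859 + 7406 = 1547)
c = 1 (c = -1 + 2 = 1)
N(F) = -5 + F²
V(T) = 3/(-2 + 1/(T*(1 + T))) (V(T) = 3/(-2 + 1/((1 + T)*T)) = 3/(-2 + 1/(T*(1 + T))))
f + V(N(c)) = 1547 - 3*(-5 + 1²)*(1 + (-5 + 1²))/(-1 + 2*(-5 + 1²) + 2*(-5 + 1²)²) = 1547 - 3*(-5 + 1)*(1 + (-5 + 1))/(-1 + 2*(-5 + 1) + 2*(-5 + 1)²) = 1547 - 3*(-4)*(1 - 4)/(-1 + 2*(-4) + 2*(-4)²) = 1547 - 3*(-4)*(-3)/(-1 - 8 + 2*16) = 1547 - 3*(-4)*(-3)/(-1 - 8 + 32) = 1547 - 3*(-4)*(-3)/23 = 1547 - 3*(-4)*1/23*(-3) = 1547 - 36/23 = 35545/23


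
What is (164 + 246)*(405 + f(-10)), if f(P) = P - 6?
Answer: 159490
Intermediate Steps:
f(P) = -6 + P
(164 + 246)*(405 + f(-10)) = (164 + 246)*(405 + (-6 - 10)) = 410*(405 - 16) = 410*389 = 159490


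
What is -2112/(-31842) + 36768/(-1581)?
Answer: -64857088/2796789 ≈ -23.190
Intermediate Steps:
-2112/(-31842) + 36768/(-1581) = -2112*(-1/31842) + 36768*(-1/1581) = 352/5307 - 12256/527 = -64857088/2796789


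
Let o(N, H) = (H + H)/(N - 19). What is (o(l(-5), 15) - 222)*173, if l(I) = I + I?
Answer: -1118964/29 ≈ -38585.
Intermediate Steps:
l(I) = 2*I
o(N, H) = 2*H/(-19 + N) (o(N, H) = (2*H)/(-19 + N) = 2*H/(-19 + N))
(o(l(-5), 15) - 222)*173 = (2*15/(-19 + 2*(-5)) - 222)*173 = (2*15/(-19 - 10) - 222)*173 = (2*15/(-29) - 222)*173 = (2*15*(-1/29) - 222)*173 = (-30/29 - 222)*173 = -6468/29*173 = -1118964/29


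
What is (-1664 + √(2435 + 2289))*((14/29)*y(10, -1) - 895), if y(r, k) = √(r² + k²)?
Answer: 2*(832 - √1181)*(25955 - 14*√101)/29 ≈ 1.4200e+6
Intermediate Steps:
y(r, k) = √(k² + r²)
(-1664 + √(2435 + 2289))*((14/29)*y(10, -1) - 895) = (-1664 + √(2435 + 2289))*((14/29)*√((-1)² + 10²) - 895) = (-1664 + √4724)*((14*(1/29))*√(1 + 100) - 895) = (-1664 + 2*√1181)*(14*√101/29 - 895) = (-1664 + 2*√1181)*(-895 + 14*√101/29)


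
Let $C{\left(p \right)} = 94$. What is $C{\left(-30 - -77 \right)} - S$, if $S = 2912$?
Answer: $-2818$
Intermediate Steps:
$C{\left(-30 - -77 \right)} - S = 94 - 2912 = -2818$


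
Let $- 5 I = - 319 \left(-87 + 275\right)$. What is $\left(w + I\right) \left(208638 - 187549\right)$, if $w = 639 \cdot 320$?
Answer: $\frac{22826143108}{5} \approx 4.5652 \cdot 10^{9}$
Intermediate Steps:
$I = \frac{59972}{5}$ ($I = - \frac{\left(-319\right) \left(-87 + 275\right)}{5} = - \frac{\left(-319\right) 188}{5} = \left(- \frac{1}{5}\right) \left(-59972\right) = \frac{59972}{5} \approx 11994.0$)
$w = 204480$
$\left(w + I\right) \left(208638 - 187549\right) = \left(204480 + \frac{59972}{5}\right) \left(208638 - 187549\right) = \frac{1082372}{5} \cdot 21089 = \frac{22826143108}{5}$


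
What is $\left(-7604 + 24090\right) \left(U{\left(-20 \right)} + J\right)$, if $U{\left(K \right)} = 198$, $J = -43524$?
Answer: $-714272436$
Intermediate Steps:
$\left(-7604 + 24090\right) \left(U{\left(-20 \right)} + J\right) = \left(-7604 + 24090\right) \left(198 - 43524\right) = 16486 \left(-43326\right) = -714272436$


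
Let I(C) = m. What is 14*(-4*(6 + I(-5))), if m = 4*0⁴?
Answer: -336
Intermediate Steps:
m = 0 (m = 4*0 = 0)
I(C) = 0
14*(-4*(6 + I(-5))) = 14*(-4*(6 + 0)) = 14*(-4*6) = 14*(-24) = -336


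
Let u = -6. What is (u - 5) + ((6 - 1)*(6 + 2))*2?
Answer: 69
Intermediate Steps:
(u - 5) + ((6 - 1)*(6 + 2))*2 = (-6 - 5) + ((6 - 1)*(6 + 2))*2 = -11 + (5*8)*2 = -11 + 40*2 = -11 + 80 = 69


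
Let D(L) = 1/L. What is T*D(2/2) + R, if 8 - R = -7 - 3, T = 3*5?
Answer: 33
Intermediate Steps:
T = 15
R = 18 (R = 8 - (-7 - 3) = 8 - 1*(-10) = 8 + 10 = 18)
T*D(2/2) + R = 15/((2/2)) + 18 = 15/((2*(1/2))) + 18 = 15/1 + 18 = 15*1 + 18 = 15 + 18 = 33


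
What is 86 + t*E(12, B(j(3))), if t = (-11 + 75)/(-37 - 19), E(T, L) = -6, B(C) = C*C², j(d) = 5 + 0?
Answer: 650/7 ≈ 92.857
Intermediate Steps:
j(d) = 5
B(C) = C³
t = -8/7 (t = 64/(-56) = 64*(-1/56) = -8/7 ≈ -1.1429)
86 + t*E(12, B(j(3))) = 86 - 8/7*(-6) = 86 + 48/7 = 650/7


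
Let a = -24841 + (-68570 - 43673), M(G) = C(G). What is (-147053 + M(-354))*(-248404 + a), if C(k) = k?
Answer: 56823629616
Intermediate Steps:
M(G) = G
a = -137084 (a = -24841 - 112243 = -137084)
(-147053 + M(-354))*(-248404 + a) = (-147053 - 354)*(-248404 - 137084) = -147407*(-385488) = 56823629616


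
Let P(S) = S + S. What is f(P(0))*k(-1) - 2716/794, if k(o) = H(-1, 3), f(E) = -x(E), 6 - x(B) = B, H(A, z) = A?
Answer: 1024/397 ≈ 2.5793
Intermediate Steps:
P(S) = 2*S
x(B) = 6 - B
f(E) = -6 + E (f(E) = -(6 - E) = -6 + E)
k(o) = -1
f(P(0))*k(-1) - 2716/794 = (-6 + 2*0)*(-1) - 2716/794 = (-6 + 0)*(-1) - 2716/794 = -6*(-1) - 1*1358/397 = 6 - 1358/397 = 1024/397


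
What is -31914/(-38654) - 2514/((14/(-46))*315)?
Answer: 54890999/2029335 ≈ 27.049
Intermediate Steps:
-31914/(-38654) - 2514/((14/(-46))*315) = -31914*(-1/38654) - 2514/((14*(-1/46))*315) = 15957/19327 - 2514/((-7/23*315)) = 15957/19327 - 2514/(-2205/23) = 15957/19327 - 2514*(-23/2205) = 15957/19327 + 19274/735 = 54890999/2029335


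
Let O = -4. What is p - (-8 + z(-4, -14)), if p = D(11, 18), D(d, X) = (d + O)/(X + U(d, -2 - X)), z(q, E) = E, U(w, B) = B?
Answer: 37/2 ≈ 18.500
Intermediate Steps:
D(d, X) = 2 - d/2 (D(d, X) = (d - 4)/(X + (-2 - X)) = (-4 + d)/(-2) = (-4 + d)*(-½) = 2 - d/2)
p = -7/2 (p = 2 - ½*11 = 2 - 11/2 = -7/2 ≈ -3.5000)
p - (-8 + z(-4, -14)) = -7/2 - (-8 - 14) = -7/2 - 1*(-22) = -7/2 + 22 = 37/2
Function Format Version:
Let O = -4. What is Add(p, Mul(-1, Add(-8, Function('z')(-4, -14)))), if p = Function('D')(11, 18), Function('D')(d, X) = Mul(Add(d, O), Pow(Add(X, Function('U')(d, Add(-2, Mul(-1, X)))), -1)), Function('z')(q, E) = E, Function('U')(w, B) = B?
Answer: Rational(37, 2) ≈ 18.500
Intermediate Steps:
Function('D')(d, X) = Add(2, Mul(Rational(-1, 2), d)) (Function('D')(d, X) = Mul(Add(d, -4), Pow(Add(X, Add(-2, Mul(-1, X))), -1)) = Mul(Add(-4, d), Pow(-2, -1)) = Mul(Add(-4, d), Rational(-1, 2)) = Add(2, Mul(Rational(-1, 2), d)))
p = Rational(-7, 2) (p = Add(2, Mul(Rational(-1, 2), 11)) = Add(2, Rational(-11, 2)) = Rational(-7, 2) ≈ -3.5000)
Add(p, Mul(-1, Add(-8, Function('z')(-4, -14)))) = Add(Rational(-7, 2), Mul(-1, Add(-8, -14))) = Add(Rational(-7, 2), Mul(-1, -22)) = Add(Rational(-7, 2), 22) = Rational(37, 2)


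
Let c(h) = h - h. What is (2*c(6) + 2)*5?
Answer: 10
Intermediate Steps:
c(h) = 0
(2*c(6) + 2)*5 = (2*0 + 2)*5 = (0 + 2)*5 = 2*5 = 10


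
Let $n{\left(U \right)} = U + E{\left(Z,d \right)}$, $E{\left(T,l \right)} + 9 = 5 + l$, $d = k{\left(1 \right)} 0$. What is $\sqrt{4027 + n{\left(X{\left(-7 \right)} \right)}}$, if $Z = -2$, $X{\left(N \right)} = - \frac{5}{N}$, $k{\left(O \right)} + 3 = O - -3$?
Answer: $\frac{\sqrt{197162}}{7} \approx 63.433$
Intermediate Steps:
$k{\left(O \right)} = O$ ($k{\left(O \right)} = -3 + \left(O - -3\right) = -3 + \left(O + 3\right) = -3 + \left(3 + O\right) = O$)
$d = 0$ ($d = 1 \cdot 0 = 0$)
$E{\left(T,l \right)} = -4 + l$ ($E{\left(T,l \right)} = -9 + \left(5 + l\right) = -4 + l$)
$n{\left(U \right)} = -4 + U$ ($n{\left(U \right)} = U + \left(-4 + 0\right) = U - 4 = -4 + U$)
$\sqrt{4027 + n{\left(X{\left(-7 \right)} \right)}} = \sqrt{4027 - \left(4 + \frac{5}{-7}\right)} = \sqrt{4027 - \frac{23}{7}} = \sqrt{\frac{28166}{7}} = \frac{\sqrt{197162}}{7}$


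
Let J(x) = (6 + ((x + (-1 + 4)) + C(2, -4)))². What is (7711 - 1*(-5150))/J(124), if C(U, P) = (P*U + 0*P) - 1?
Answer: 12861/15376 ≈ 0.83643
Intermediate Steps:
C(U, P) = -1 + P*U (C(U, P) = (P*U + 0) - 1 = P*U - 1 = -1 + P*U)
J(x) = x² (J(x) = (6 + ((x + (-1 + 4)) + (-1 - 4*2)))² = (6 + ((x + 3) + (-1 - 8)))² = (6 + ((3 + x) - 9))² = (6 + (-6 + x))² = x²)
(7711 - 1*(-5150))/J(124) = (7711 - 1*(-5150))/(124²) = (7711 + 5150)/15376 = 12861*(1/15376) = 12861/15376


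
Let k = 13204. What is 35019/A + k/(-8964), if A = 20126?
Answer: 12041653/45102366 ≈ 0.26698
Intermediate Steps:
35019/A + k/(-8964) = 35019/20126 + 13204/(-8964) = 35019*(1/20126) + 13204*(-1/8964) = 35019/20126 - 3301/2241 = 12041653/45102366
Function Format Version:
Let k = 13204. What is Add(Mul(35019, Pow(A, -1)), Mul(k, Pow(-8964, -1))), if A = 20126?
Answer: Rational(12041653, 45102366) ≈ 0.26698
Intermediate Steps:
Add(Mul(35019, Pow(A, -1)), Mul(k, Pow(-8964, -1))) = Add(Mul(35019, Pow(20126, -1)), Mul(13204, Pow(-8964, -1))) = Add(Mul(35019, Rational(1, 20126)), Mul(13204, Rational(-1, 8964))) = Add(Rational(35019, 20126), Rational(-3301, 2241)) = Rational(12041653, 45102366)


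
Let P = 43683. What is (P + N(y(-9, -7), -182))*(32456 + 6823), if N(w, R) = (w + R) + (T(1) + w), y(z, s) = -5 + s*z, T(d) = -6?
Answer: 1712996469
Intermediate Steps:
N(w, R) = -6 + R + 2*w (N(w, R) = (w + R) + (-6 + w) = (R + w) + (-6 + w) = -6 + R + 2*w)
(P + N(y(-9, -7), -182))*(32456 + 6823) = (43683 + (-6 - 182 + 2*(-5 - 7*(-9))))*(32456 + 6823) = (43683 + (-6 - 182 + 2*(-5 + 63)))*39279 = (43683 + (-6 - 182 + 2*58))*39279 = (43683 + (-6 - 182 + 116))*39279 = (43683 - 72)*39279 = 43611*39279 = 1712996469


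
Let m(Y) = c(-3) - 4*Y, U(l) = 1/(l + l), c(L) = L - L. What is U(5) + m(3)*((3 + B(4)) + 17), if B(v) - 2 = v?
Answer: -3119/10 ≈ -311.90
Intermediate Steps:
c(L) = 0
B(v) = 2 + v
U(l) = 1/(2*l)
m(Y) = -4*Y (m(Y) = 0 - 4*Y = -4*Y)
U(5) + m(3)*((3 + B(4)) + 17) = (1/2)/5 + (-4*3)*((3 + (2 + 4)) + 17) = (1/2)*(1/5) - 12*((3 + 6) + 17) = 1/10 - 12*(9 + 17) = 1/10 - 12*26 = 1/10 - 312 = -3119/10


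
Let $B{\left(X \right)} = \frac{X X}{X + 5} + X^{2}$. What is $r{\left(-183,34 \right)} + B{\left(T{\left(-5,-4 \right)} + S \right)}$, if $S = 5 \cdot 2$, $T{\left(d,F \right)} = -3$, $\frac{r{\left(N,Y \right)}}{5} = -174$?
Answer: $- \frac{9803}{12} \approx -816.92$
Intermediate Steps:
$r{\left(N,Y \right)} = -870$ ($r{\left(N,Y \right)} = 5 \left(-174\right) = -870$)
$S = 10$
$B{\left(X \right)} = X^{2} + \frac{X^{2}}{5 + X}$ ($B{\left(X \right)} = \frac{X^{2}}{5 + X} + X^{2} = X^{2} + \frac{X^{2}}{5 + X}$)
$r{\left(-183,34 \right)} + B{\left(T{\left(-5,-4 \right)} + S \right)} = -870 + \frac{\left(-3 + 10\right)^{2} \left(6 + \left(-3 + 10\right)\right)}{5 + \left(-3 + 10\right)} = -870 + \frac{7^{2} \left(6 + 7\right)}{5 + 7} = -870 + 49 \cdot \frac{1}{12} \cdot 13 = -870 + \frac{637}{12} = - \frac{9803}{12}$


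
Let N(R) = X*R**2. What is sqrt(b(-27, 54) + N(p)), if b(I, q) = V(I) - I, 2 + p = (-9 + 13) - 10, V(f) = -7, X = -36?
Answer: 2*I*sqrt(571) ≈ 47.791*I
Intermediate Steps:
p = -8 (p = -2 + ((-9 + 13) - 10) = -2 + (4 - 10) = -2 - 6 = -8)
N(R) = -36*R**2
b(I, q) = -7 - I
sqrt(b(-27, 54) + N(p)) = sqrt((-7 - 1*(-27)) - 36*(-8)**2) = sqrt((-7 + 27) - 36*64) = sqrt(20 - 2304) = sqrt(-2284) = 2*I*sqrt(571)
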